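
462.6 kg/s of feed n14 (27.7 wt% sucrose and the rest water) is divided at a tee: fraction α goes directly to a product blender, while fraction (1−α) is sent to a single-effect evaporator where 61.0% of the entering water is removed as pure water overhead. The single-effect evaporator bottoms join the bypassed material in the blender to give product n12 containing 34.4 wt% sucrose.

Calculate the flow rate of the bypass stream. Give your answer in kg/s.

258.3 kg/s

All 462.6×0.277 = 128.14 kg/s of sucrose reaches n12, so n12 = 128.14/0.344 = 372.5 kg/s and vapour = 90.099 kg/s.
The evaporator receives (1−α)·462.6 of feed at 0.723 water and removes 0.610 of that water:
0.610×0.723×(1−α)×462.6 = 90.099
(1−α) = 90.099/204.02 = 0.4416;  α = 0.5584.
Bypass flow = 0.5584×462.6 = 258.31 kg/s.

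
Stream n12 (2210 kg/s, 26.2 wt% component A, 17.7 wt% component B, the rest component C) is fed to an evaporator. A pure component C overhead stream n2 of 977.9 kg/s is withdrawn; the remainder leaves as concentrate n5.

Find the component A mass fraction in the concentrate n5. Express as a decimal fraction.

0.470

component A is not removed: 2210×0.262 = 579.02 kg/s of component A enters n5.
Concentrate = 2210 − 977.9 = 1232.1 kg/s.
Mass fraction = 579.02/1232.1 = 0.470.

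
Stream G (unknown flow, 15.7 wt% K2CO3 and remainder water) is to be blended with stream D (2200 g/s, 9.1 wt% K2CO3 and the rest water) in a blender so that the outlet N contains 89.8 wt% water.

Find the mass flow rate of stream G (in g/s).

Let G be the unknown flow. Total out = 2200 + G.
water balance: 1999.8 + 0.843·G = 0.898·(2200 + G)
(0.843 − 0.898)·G = 0.898×2200 − 1999.8 = -24.2
G = -24.2 / -0.055 = 440 g/s

440 g/s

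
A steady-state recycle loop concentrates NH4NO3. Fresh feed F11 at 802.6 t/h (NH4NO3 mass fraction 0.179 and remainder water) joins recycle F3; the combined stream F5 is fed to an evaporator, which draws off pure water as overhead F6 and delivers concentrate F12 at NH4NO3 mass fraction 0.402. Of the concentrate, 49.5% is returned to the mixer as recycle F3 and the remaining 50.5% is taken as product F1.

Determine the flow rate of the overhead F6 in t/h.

445.2 t/h

Overall NH4NO3 balance (none leaves overhead): NH4NO3 in fresh feed = NH4NO3 in product, i.e. 802.6×0.179 = (1−0.495)·F12·0.402.
F12 = 143.67/(0.402×0.505) = 707.68 t/h.
Recycle F3 = 0.495×707.68 = 350.3 t/h.
Combined feed F5 = 802.6 + 350.3 = 1152.9 t/h.
Overhead F6 = F5 − F12 = 1152.9 − 707.68 = 445.22 t/h.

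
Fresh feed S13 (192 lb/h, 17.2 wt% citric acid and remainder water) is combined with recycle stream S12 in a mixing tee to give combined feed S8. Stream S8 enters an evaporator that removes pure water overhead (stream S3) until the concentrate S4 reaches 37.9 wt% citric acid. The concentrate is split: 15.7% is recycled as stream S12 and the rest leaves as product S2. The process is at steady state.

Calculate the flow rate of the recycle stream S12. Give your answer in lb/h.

Overall citric acid balance (none leaves overhead): citric acid in fresh feed = citric acid in product, i.e. 192×0.172 = (1−0.157)·S4·0.379.
S4 = 33.024/(0.379×0.843) = 103.36 lb/h.
Recycle S12 = 0.157×103.36 = 16.228 lb/h.

16.23 lb/h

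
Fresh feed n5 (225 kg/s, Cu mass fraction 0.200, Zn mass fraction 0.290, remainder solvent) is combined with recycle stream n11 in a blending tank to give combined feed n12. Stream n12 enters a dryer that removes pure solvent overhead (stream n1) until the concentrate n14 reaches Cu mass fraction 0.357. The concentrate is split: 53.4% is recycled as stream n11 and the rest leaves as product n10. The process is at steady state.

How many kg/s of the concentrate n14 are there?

Overall Cu balance (none leaves overhead): Cu in fresh feed = Cu in product, i.e. 225×0.200 = (1−0.534)·n14·0.357.
n14 = 45/(0.357×0.466) = 270.49 kg/s.

270.5 kg/s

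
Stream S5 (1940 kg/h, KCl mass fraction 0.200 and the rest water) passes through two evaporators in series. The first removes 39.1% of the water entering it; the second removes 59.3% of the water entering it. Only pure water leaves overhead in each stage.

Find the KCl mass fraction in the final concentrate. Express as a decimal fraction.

0.502

water in feed = 1940×0.800 = 1552 kg/h.
After stage 1: water left = (1−0.391)×1552 = 945.17; stream total = 1333.2 kg/h.
After stage 2: water left = (1−0.593)×945.17 = 384.68; final concentrate = 772.68 kg/h.
KCl fraction = 388/772.68 = 0.502.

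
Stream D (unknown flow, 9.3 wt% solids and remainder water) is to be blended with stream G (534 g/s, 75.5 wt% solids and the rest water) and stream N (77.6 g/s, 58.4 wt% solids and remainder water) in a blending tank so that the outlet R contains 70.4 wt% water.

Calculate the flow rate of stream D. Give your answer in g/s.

Let D be the unknown flow. Total out = 611.6 + D.
water balance: 163.11 + 0.907·D = 0.704·(611.6 + D)
(0.907 − 0.704)·D = 0.704×611.6 − 163.11 = 267.45
D = 267.45 / 0.203 = 1317.5 g/s

1318 g/s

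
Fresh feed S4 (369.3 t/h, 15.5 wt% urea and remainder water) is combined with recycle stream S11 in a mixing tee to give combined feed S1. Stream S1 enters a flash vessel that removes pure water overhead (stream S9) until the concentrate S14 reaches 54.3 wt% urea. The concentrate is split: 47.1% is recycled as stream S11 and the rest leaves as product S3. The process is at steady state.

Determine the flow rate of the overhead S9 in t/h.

Overall urea balance (none leaves overhead): urea in fresh feed = urea in product, i.e. 369.3×0.155 = (1−0.471)·S14·0.543.
S14 = 57.242/(0.543×0.529) = 199.28 t/h.
Recycle S11 = 0.471×199.28 = 93.859 t/h.
Combined feed S1 = 369.3 + 93.859 = 463.16 t/h.
Overhead S9 = S1 − S14 = 463.16 − 199.28 = 263.88 t/h.

263.9 t/h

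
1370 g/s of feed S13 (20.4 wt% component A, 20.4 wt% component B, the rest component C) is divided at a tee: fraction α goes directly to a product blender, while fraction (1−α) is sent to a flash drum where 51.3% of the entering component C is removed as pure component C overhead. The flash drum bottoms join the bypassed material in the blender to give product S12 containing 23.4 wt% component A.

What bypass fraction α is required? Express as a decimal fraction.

0.578

All 1370×0.204 = 279.48 g/s of component A reaches S12, so S12 = 279.48/0.234 = 1194.4 g/s and vapour = 175.64 g/s.
The evaporator receives (1−α)·1370 of feed at 0.592 component C and removes 0.513 of that component C:
0.513×0.592×(1−α)×1370 = 175.64
(1−α) = 175.64/416.06 = 0.4221;  α = 0.5779.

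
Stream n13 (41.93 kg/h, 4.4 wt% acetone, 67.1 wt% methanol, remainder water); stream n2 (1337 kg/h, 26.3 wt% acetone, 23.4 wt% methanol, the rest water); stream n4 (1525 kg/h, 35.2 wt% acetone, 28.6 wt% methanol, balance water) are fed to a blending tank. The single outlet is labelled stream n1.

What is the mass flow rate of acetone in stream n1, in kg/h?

890.3 kg/h

acetone out = acetone in = 41.93×0.044 + 1337×0.263 + 1525×0.352 = 890.28 kg/h.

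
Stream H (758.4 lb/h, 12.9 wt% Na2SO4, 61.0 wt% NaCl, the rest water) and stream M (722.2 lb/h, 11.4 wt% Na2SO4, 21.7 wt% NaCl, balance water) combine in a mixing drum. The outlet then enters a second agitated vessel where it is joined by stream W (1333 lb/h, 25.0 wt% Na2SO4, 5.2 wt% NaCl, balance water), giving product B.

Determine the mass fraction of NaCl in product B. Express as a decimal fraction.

Overall, product flow = 2813.6 lb/h.
NaCl in = 758.4×0.610 + 722.2×0.217 + 1333×0.052 = 688.66 lb/h.
NaCl fraction in B = 0.245.

0.245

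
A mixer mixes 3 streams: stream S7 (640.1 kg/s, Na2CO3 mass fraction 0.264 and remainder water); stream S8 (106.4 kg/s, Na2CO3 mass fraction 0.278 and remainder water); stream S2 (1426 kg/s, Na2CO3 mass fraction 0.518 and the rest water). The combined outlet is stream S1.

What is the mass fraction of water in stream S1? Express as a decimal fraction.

0.569

Total flow out = 640.1 + 106.4 + 1426 = 2172.5 kg/s.
water in = 640.1×0.736 + 106.4×0.722 + 1426×0.482 = 1235.3 kg/s.
water mass fraction in S1 = 1235.3/2172.5 = 0.569.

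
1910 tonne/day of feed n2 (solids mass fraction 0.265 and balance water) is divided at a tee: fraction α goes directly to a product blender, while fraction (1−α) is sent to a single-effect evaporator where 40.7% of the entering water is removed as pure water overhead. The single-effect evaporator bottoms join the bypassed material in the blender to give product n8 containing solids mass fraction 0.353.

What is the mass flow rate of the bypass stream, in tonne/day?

318.3 tonne/day

All 1910×0.265 = 506.15 tonne/day of solids reaches n8, so n8 = 506.15/0.353 = 1433.9 tonne/day and vapour = 476.15 tonne/day.
The evaporator receives (1−α)·1910 of feed at 0.735 water and removes 0.407 of that water:
0.407×0.735×(1−α)×1910 = 476.15
(1−α) = 476.15/571.37 = 0.8333;  α = 0.1667.
Bypass flow = 0.1667×1910 = 318.31 tonne/day.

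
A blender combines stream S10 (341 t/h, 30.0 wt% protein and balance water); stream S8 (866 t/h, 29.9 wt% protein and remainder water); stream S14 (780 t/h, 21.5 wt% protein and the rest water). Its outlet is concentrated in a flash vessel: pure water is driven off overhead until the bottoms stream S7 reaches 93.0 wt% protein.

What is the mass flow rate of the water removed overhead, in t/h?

1418 t/h

protein entering = 341×0.300 + 866×0.299 + 780×0.215 = 528.93 t/h.
All protein reports to S7, so S7 = 528.93/0.930 = 568.75 t/h.
Total feed = 1987 t/h; overhead = 1987 − 568.75 = 1418.3 t/h.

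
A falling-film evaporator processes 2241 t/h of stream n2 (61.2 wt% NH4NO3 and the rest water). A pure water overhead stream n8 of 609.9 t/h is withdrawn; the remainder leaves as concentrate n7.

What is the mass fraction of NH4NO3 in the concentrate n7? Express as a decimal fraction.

NH4NO3 is not removed: 2241×0.612 = 1371.5 t/h of NH4NO3 enters n7.
Concentrate = 2241 − 609.9 = 1631.1 t/h.
Mass fraction = 1371.5/1631.1 = 0.841.

0.841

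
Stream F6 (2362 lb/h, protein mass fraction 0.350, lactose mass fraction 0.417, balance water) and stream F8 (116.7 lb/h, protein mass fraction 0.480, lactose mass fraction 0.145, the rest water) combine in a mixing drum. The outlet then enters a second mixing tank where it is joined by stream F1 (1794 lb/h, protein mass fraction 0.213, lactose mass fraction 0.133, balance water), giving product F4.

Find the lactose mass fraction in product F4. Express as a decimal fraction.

Overall, product flow = 4272.7 lb/h.
lactose in = 2362×0.417 + 116.7×0.145 + 1794×0.133 = 1240.5 lb/h.
lactose fraction in F4 = 0.290.

0.290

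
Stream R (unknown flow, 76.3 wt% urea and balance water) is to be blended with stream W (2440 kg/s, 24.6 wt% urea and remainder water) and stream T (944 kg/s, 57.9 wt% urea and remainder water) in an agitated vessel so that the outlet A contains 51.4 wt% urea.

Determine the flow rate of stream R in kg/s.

2380 kg/s

Let R be the unknown flow. Total out = 3384 + R.
urea balance: 1146.8 + 0.763·R = 0.514·(3384 + R)
(0.763 − 0.514)·R = 0.514×3384 − 1146.8 = 592.56
R = 592.56 / 0.249 = 2379.8 kg/s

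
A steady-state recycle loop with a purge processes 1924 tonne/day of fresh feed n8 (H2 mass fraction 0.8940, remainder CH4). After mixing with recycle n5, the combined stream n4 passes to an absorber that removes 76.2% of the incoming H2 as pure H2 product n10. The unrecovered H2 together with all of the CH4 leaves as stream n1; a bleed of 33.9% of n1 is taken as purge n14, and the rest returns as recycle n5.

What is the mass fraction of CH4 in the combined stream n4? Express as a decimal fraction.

0.2276

CH4 enters only via n8 and leaves only via the purge: 1924×0.106 = 0.339×(CH4 in n1), and the absorber passes all CH4, so CH4 in n4 = CH4 in n1 = 601.6 tonne/day.
H2 in n4: m_A = 1924×0.894 + (1−0.339)·(1−0.762)·m_A, so m_A = 1720.1/0.8427 = 2041.2 tonne/day.
n4 = 2041.2 + 601.6 = 2642.8 tonne/day.
CH4 fraction in n4 = 601.6/2642.8 = 0.2276.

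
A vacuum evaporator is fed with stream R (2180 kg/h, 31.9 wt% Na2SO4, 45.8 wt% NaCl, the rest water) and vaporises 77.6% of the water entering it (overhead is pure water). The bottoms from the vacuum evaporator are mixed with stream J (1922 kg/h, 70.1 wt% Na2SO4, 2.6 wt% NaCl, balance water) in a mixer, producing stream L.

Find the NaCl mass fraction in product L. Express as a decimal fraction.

0.281

Vapour removed = 0.776×0.223×2180 = 377.24 kg/h; concentrate = 1802.8 kg/h.
NaCl reaching the mixer = 998.44 (from concentrate) + 1922×0.026 = 1048.4 kg/h.
Product flow = 1802.8 + 1922 = 3724.8 kg/h; NaCl fraction = 0.281.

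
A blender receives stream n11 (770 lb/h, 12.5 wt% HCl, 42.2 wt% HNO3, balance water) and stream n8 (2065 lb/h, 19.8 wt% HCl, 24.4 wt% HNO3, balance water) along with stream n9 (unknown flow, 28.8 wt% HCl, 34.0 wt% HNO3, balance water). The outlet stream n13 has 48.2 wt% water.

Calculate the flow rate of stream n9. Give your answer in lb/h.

Let n9 be the unknown flow. Total out = 2835 + n9.
water balance: 1501.1 + 0.372·n9 = 0.482·(2835 + n9)
(0.372 − 0.482)·n9 = 0.482×2835 − 1501.1 = -134.61
n9 = -134.61 / -0.110 = 1223.7 lb/h

1224 lb/h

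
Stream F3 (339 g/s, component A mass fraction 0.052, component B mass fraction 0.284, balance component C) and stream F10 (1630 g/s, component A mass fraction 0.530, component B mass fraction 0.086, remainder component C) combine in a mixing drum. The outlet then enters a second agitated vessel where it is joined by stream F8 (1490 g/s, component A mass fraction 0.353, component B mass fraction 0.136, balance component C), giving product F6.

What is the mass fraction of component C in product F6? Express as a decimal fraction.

Overall, product flow = 3459 g/s.
component C in = 339×0.664 + 1630×0.384 + 1490×0.511 = 1612.4 g/s.
component C fraction in F6 = 0.466.

0.466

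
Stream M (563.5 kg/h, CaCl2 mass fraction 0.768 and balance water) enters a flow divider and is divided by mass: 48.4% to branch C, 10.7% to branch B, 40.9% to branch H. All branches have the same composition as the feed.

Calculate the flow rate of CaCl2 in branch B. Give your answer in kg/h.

46.31 kg/h

Branch B total = 0.107×563.5 = 60.294 kg/h.
CaCl2 in B = 0.768×60.294 = 46.306 kg/h.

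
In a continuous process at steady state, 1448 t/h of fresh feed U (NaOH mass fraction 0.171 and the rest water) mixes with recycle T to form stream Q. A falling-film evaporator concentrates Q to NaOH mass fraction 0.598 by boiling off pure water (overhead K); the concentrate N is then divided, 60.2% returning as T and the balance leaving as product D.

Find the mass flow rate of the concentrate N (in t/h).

Overall NaOH balance (none leaves overhead): NaOH in fresh feed = NaOH in product, i.e. 1448×0.171 = (1−0.602)·N·0.598.
N = 247.61/(0.598×0.398) = 1040.4 t/h.

1040 t/h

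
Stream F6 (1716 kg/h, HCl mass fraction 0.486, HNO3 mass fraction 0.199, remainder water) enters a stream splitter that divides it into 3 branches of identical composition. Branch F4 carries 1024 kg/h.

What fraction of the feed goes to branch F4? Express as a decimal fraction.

0.597

Fraction to F4 = 1024/1716 = 0.5967.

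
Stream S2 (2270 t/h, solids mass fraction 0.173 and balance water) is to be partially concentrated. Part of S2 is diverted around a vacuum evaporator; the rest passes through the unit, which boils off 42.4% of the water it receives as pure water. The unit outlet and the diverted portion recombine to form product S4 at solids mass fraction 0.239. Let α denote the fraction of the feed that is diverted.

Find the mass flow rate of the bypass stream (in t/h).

482.3 t/h

All 2270×0.173 = 392.71 t/h of solids reaches S4, so S4 = 392.71/0.239 = 1643.1 t/h and vapour = 626.86 t/h.
The evaporator receives (1−α)·2270 of feed at 0.827 water and removes 0.424 of that water:
0.424×0.827×(1−α)×2270 = 626.86
(1−α) = 626.86/795.97 = 0.7875;  α = 0.2125.
Bypass flow = 0.2125×2270 = 482.28 t/h.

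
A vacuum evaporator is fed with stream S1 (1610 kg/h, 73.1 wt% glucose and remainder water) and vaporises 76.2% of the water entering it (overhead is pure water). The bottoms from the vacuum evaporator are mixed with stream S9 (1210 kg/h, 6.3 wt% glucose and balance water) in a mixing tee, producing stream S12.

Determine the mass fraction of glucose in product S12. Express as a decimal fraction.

Vapour removed = 0.762×0.269×1610 = 330.01 kg/h; concentrate = 1280 kg/h.
glucose reaching the mixer = 1176.9 (from concentrate) + 1210×0.063 = 1253.1 kg/h.
Product flow = 1280 + 1210 = 2490 kg/h; glucose fraction = 0.503.

0.503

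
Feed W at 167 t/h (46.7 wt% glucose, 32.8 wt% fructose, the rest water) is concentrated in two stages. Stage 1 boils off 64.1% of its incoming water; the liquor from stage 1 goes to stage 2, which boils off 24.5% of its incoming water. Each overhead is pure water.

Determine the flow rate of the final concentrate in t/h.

water in feed = 167×0.205 = 34.235 t/h.
After stage 1: water left = (1−0.641)×34.235 = 12.29; stream total = 145.06 t/h.
After stage 2: water left = (1−0.245)×12.29 = 9.2792; final concentrate = 142.04 t/h.

142 t/h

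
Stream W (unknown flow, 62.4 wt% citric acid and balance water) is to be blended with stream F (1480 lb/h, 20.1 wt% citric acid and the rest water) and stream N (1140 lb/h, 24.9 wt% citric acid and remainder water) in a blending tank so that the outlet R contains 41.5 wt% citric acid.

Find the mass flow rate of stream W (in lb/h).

Let W be the unknown flow. Total out = 2620 + W.
citric acid balance: 581.34 + 0.624·W = 0.415·(2620 + W)
(0.624 − 0.415)·W = 0.415×2620 − 581.34 = 505.96
W = 505.96 / 0.209 = 2420.9 lb/h

2421 lb/h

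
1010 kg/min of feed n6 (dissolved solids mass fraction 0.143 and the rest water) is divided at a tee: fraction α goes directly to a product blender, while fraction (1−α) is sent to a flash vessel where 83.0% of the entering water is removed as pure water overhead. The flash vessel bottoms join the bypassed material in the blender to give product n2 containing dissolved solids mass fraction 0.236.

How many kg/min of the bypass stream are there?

450.5 kg/min

All 1010×0.143 = 144.43 kg/min of dissolved solids reaches n2, so n2 = 144.43/0.236 = 611.99 kg/min and vapour = 398.01 kg/min.
The evaporator receives (1−α)·1010 of feed at 0.857 water and removes 0.830 of that water:
0.830×0.857×(1−α)×1010 = 398.01
(1−α) = 398.01/718.42 = 0.5540;  α = 0.4460.
Bypass flow = 0.4460×1010 = 450.46 kg/min.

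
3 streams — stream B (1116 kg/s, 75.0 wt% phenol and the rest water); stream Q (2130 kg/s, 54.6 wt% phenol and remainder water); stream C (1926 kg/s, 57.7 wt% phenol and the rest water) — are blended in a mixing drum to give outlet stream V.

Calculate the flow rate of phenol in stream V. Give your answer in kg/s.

3111 kg/s

phenol out = phenol in = 1116×0.750 + 2130×0.546 + 1926×0.577 = 3111.3 kg/s.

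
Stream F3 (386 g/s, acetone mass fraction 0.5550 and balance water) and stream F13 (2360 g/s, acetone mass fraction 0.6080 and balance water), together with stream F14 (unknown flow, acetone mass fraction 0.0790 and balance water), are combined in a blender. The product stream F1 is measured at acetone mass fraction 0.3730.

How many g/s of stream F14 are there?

2125 g/s

Let F14 be the unknown flow. Total out = 2746 + F14.
acetone balance: 1649.1 + 0.079·F14 = 0.373·(2746 + F14)
(0.079 − 0.373)·F14 = 0.373×2746 − 1649.1 = -624.85
F14 = -624.85 / -0.294 = 2125.3 g/s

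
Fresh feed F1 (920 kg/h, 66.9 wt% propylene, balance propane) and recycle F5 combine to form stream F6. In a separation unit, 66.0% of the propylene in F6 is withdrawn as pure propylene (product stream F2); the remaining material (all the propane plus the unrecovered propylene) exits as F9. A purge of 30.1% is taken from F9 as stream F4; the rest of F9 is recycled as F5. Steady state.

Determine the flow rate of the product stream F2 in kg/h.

propylene in F6: m_A = 920×0.669 + (1−0.301)·(1−0.660)·m_A, so m_A = 615.48/0.7623 = 807.36 kg/h.
Product F2 = 0.660×807.36 = 532.86 kg/h.

532.9 kg/h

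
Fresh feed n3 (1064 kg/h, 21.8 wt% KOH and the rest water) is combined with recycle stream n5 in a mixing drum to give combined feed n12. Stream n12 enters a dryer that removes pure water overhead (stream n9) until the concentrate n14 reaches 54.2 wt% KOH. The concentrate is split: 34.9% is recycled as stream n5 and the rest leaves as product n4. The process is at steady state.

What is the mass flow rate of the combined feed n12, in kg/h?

Overall KOH balance (none leaves overhead): KOH in fresh feed = KOH in product, i.e. 1064×0.218 = (1−0.349)·n14·0.542.
n14 = 231.95/(0.542×0.651) = 657.38 kg/h.
Recycle n5 = 0.349×657.38 = 229.43 kg/h.
Combined feed n12 = 1064 + 229.43 = 1293.4 kg/h.

1293 kg/h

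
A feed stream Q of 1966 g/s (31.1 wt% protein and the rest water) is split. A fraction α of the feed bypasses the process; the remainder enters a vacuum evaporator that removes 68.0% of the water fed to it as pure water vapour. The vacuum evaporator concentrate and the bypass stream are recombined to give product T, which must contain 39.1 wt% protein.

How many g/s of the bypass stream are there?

1107 g/s

All 1966×0.311 = 611.43 g/s of protein reaches T, so T = 611.43/0.391 = 1563.7 g/s and vapour = 402.25 g/s.
The evaporator receives (1−α)·1966 of feed at 0.689 water and removes 0.680 of that water:
0.680×0.689×(1−α)×1966 = 402.25
(1−α) = 402.25/921.11 = 0.4367;  α = 0.5633.
Bypass flow = 0.5633×1966 = 1107.4 g/s.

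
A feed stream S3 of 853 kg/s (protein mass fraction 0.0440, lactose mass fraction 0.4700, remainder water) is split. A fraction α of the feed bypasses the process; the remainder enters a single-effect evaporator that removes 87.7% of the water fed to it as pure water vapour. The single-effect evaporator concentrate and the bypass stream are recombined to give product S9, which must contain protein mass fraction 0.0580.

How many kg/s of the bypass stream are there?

369.9 kg/s

All 853×0.044 = 37.532 kg/s of protein reaches S9, so S9 = 37.532/0.058 = 647.1 kg/s and vapour = 205.9 kg/s.
The evaporator receives (1−α)·853 of feed at 0.486 water and removes 0.877 of that water:
0.877×0.486×(1−α)×853 = 205.9
(1−α) = 205.9/363.57 = 0.5663;  α = 0.4337.
Bypass flow = 0.4337×853 = 369.93 kg/s.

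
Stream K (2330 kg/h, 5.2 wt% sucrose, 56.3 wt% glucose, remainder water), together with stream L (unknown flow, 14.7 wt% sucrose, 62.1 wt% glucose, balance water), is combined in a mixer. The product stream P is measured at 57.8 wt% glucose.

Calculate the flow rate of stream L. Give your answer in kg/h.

Let L be the unknown flow. Total out = 2330 + L.
glucose balance: 1311.8 + 0.621·L = 0.578·(2330 + L)
(0.621 − 0.578)·L = 0.578×2330 − 1311.8 = 34.95
L = 34.95 / 0.043 = 812.79 kg/h

812.8 kg/h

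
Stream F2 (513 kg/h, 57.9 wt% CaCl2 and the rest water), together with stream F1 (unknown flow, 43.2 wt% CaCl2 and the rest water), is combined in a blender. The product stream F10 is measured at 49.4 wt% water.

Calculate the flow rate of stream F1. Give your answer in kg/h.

506.1 kg/h

Let F1 be the unknown flow. Total out = 513 + F1.
water balance: 215.97 + 0.568·F1 = 0.494·(513 + F1)
(0.568 − 0.494)·F1 = 0.494×513 − 215.97 = 37.449
F1 = 37.449 / 0.074 = 506.07 kg/h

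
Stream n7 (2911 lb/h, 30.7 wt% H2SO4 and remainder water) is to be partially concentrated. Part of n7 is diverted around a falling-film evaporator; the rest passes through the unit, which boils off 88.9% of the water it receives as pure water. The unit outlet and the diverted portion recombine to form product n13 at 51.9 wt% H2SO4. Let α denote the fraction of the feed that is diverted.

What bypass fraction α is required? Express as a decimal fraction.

All 2911×0.307 = 893.68 lb/h of H2SO4 reaches n13, so n13 = 893.68/0.519 = 1721.9 lb/h and vapour = 1189.1 lb/h.
The evaporator receives (1−α)·2911 of feed at 0.693 water and removes 0.889 of that water:
0.889×0.693×(1−α)×2911 = 1189.1
(1−α) = 1189.1/1793.4 = 0.6630;  α = 0.3370.

0.337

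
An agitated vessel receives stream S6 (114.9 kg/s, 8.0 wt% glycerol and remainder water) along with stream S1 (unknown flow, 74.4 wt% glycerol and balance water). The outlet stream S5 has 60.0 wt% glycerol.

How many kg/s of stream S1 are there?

Let S1 be the unknown flow. Total out = 114.9 + S1.
glycerol balance: 9.192 + 0.744·S1 = 0.600·(114.9 + S1)
(0.744 − 0.600)·S1 = 0.600×114.9 − 9.192 = 59.748
S1 = 59.748 / 0.144 = 414.92 kg/s

414.9 kg/s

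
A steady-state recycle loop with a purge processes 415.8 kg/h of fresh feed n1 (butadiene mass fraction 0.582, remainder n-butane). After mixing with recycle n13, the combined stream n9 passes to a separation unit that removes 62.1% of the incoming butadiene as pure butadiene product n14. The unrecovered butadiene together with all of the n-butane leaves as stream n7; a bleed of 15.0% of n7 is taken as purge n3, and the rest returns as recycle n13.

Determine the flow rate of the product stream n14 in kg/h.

butadiene in n9: m_A = 415.8×0.582 + (1−0.150)·(1−0.621)·m_A, so m_A = 242/0.6779 = 357 kg/h.
Product n14 = 0.621×357 = 221.7 kg/h.

221.7 kg/h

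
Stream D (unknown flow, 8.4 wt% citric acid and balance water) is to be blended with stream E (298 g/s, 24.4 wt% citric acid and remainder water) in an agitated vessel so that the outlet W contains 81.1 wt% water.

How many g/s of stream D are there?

Let D be the unknown flow. Total out = 298 + D.
water balance: 225.29 + 0.916·D = 0.811·(298 + D)
(0.916 − 0.811)·D = 0.811×298 − 225.29 = 16.39
D = 16.39 / 0.105 = 156.1 g/s

156.1 g/s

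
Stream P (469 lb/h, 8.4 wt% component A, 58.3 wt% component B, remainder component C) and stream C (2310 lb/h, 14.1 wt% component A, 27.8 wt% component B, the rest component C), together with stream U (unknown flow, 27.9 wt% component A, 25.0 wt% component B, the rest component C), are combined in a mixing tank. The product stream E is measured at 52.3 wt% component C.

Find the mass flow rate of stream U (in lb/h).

Let U be the unknown flow. Total out = 2779 + U.
component C balance: 1498.3 + 0.471·U = 0.523·(2779 + U)
(0.471 − 0.523)·U = 0.523×2779 − 1498.3 = -44.87
U = -44.87 / -0.052 = 862.88 lb/h

862.9 lb/h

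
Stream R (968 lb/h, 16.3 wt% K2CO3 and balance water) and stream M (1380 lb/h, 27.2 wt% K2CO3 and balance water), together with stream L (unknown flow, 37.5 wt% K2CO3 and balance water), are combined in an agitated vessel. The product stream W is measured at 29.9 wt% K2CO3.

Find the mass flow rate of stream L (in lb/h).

2222 lb/h

Let L be the unknown flow. Total out = 2348 + L.
K2CO3 balance: 533.14 + 0.375·L = 0.299·(2348 + L)
(0.375 − 0.299)·L = 0.299×2348 − 533.14 = 168.91
L = 168.91 / 0.076 = 2222.5 lb/h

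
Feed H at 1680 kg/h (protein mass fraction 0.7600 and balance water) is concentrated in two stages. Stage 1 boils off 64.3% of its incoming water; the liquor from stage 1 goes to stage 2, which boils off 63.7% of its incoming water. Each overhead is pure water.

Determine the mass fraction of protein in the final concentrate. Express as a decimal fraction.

0.9607

water in feed = 1680×0.240 = 403.2 kg/h.
After stage 1: water left = (1−0.643)×403.2 = 143.94; stream total = 1420.7 kg/h.
After stage 2: water left = (1−0.637)×143.94 = 52.251; final concentrate = 1329.1 kg/h.
protein fraction = 1276.8/1329.1 = 0.9607.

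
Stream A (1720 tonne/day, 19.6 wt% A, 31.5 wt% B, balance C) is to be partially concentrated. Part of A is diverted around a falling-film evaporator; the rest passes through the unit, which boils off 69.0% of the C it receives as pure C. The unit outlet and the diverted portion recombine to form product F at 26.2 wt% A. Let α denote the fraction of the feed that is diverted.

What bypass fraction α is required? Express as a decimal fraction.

0.253

All 1720×0.196 = 337.12 tonne/day of A reaches F, so F = 337.12/0.262 = 1286.7 tonne/day and vapour = 433.28 tonne/day.
The evaporator receives (1−α)·1720 of feed at 0.489 C and removes 0.690 of that C:
0.690×0.489×(1−α)×1720 = 433.28
(1−α) = 433.28/580.35 = 0.7466;  α = 0.2534.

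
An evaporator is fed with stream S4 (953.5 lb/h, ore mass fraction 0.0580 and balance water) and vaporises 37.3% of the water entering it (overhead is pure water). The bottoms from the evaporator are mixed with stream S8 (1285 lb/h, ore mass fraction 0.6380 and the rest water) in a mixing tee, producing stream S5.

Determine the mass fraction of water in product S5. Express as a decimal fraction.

0.5402

Vapour removed = 0.373×0.942×953.5 = 335.03 lb/h; concentrate = 618.47 lb/h.
water reaching the mixer = 563.17 (from concentrate) + 1285×0.362 = 1028.3 lb/h.
Product flow = 618.47 + 1285 = 1903.5 lb/h; water fraction = 0.5402.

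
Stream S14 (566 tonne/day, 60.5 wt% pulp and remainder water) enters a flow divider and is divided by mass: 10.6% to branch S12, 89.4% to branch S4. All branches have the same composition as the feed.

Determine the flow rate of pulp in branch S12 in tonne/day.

36.3 tonne/day

Branch S12 total = 0.106×566 = 59.996 tonne/day.
pulp in S12 = 0.605×59.996 = 36.298 tonne/day.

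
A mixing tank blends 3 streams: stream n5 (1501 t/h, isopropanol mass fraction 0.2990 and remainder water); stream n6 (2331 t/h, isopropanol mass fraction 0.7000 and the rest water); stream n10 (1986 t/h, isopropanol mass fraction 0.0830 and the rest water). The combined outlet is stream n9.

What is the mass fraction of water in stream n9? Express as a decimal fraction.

0.6141

Total flow out = 1501 + 2331 + 1986 = 5818 t/h.
water in = 1501×0.701 + 2331×0.300 + 1986×0.917 = 3572.7 t/h.
water mass fraction in n9 = 3572.7/5818 = 0.6141.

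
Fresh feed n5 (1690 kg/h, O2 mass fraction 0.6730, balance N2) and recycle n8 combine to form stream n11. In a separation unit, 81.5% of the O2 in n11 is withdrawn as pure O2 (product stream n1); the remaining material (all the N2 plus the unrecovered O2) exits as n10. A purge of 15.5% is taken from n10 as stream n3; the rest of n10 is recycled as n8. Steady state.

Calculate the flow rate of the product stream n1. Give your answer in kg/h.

O2 in n11: m_A = 1690×0.673 + (1−0.155)·(1−0.815)·m_A, so m_A = 1137.4/0.8437 = 1348.1 kg/h.
Product n1 = 0.815×1348.1 = 1098.7 kg/h.

1099 kg/h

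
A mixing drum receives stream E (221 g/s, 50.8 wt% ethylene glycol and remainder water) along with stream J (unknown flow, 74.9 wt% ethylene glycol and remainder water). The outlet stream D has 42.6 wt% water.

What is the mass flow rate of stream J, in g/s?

Let J be the unknown flow. Total out = 221 + J.
water balance: 108.73 + 0.251·J = 0.426·(221 + J)
(0.251 − 0.426)·J = 0.426×221 − 108.73 = -14.586
J = -14.586 / -0.175 = 83.349 g/s

83.35 g/s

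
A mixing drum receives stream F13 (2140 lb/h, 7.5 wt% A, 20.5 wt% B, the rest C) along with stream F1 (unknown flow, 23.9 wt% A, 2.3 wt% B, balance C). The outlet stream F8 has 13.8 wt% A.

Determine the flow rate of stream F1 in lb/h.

Let F1 be the unknown flow. Total out = 2140 + F1.
A balance: 160.5 + 0.239·F1 = 0.138·(2140 + F1)
(0.239 − 0.138)·F1 = 0.138×2140 − 160.5 = 134.82
F1 = 134.82 / 0.101 = 1334.9 lb/h

1335 lb/h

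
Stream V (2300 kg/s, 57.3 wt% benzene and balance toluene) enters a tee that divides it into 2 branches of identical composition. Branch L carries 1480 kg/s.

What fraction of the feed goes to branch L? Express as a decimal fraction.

Fraction to L = 1480/2300 = 0.6435.

0.643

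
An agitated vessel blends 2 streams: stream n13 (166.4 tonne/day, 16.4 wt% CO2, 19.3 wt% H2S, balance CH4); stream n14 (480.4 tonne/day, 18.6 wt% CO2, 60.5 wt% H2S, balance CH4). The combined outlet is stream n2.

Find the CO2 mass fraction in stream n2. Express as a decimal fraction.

0.180

Total flow out = 166.4 + 480.4 = 646.8 tonne/day.
CO2 in = 166.4×0.164 + 480.4×0.186 = 116.64 tonne/day.
CO2 mass fraction in n2 = 116.64/646.8 = 0.180.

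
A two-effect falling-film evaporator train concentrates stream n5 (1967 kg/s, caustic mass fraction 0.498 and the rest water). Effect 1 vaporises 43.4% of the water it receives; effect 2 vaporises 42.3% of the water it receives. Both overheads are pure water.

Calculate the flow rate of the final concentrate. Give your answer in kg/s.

water in feed = 1967×0.502 = 987.43 kg/s.
After stage 1: water left = (1−0.434)×987.43 = 558.89; stream total = 1538.5 kg/s.
After stage 2: water left = (1−0.423)×558.89 = 322.48; final concentrate = 1302 kg/s.

1302 kg/s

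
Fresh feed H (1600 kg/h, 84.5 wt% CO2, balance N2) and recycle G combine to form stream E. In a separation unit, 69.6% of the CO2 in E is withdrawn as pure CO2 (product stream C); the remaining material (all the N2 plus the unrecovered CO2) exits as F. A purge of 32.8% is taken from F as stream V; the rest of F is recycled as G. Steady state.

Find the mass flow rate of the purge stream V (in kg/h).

417.4 kg/h

N2 enters only via H and leaves only via the purge: 1600×0.155 = 0.328×(N2 in F), and the separation unit passes all N2, so N2 in E = N2 in F = 756.1 kg/h.
CO2 in E: m_A = 1600×0.845 + (1−0.328)·(1−0.696)·m_A, so m_A = 1352/0.7957 = 1699.1 kg/h.
F = (1−0.696)×1699.1 + 756.1 = 1272.6 kg/h.
Purge V = 0.328×1272.6 = 417.42 kg/h.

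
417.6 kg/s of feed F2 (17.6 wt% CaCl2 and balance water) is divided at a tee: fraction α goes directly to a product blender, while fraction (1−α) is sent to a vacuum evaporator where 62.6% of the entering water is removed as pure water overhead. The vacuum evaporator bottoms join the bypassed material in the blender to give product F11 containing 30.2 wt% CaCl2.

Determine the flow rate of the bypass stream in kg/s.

All 417.6×0.176 = 73.498 kg/s of CaCl2 reaches F11, so F11 = 73.498/0.302 = 243.37 kg/s and vapour = 174.23 kg/s.
The evaporator receives (1−α)·417.6 of feed at 0.824 water and removes 0.626 of that water:
0.626×0.824×(1−α)×417.6 = 174.23
(1−α) = 174.23/215.41 = 0.8088;  α = 0.1912.
Bypass flow = 0.1912×417.6 = 79.829 kg/s.

79.83 kg/s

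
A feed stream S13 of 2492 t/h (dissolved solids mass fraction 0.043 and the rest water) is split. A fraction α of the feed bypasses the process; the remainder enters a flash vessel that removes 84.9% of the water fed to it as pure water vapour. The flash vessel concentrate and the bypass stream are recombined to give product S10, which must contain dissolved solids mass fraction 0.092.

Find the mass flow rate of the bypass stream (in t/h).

All 2492×0.043 = 107.16 t/h of dissolved solids reaches S10, so S10 = 107.16/0.092 = 1164.7 t/h and vapour = 1327.3 t/h.
The evaporator receives (1−α)·2492 of feed at 0.957 water and removes 0.849 of that water:
0.849×0.957×(1−α)×2492 = 1327.3
(1−α) = 1327.3/2024.7 = 0.6555;  α = 0.3445.
Bypass flow = 0.3445×2492 = 858.43 t/h.

858.4 t/h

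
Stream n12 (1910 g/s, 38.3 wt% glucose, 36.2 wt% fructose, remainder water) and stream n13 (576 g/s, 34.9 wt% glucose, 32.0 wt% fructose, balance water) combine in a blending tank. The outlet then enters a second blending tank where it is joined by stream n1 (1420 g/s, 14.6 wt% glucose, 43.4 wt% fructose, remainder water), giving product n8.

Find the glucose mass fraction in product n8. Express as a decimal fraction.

0.292

Overall, product flow = 3906 g/s.
glucose in = 1910×0.383 + 576×0.349 + 1420×0.146 = 1139.9 g/s.
glucose fraction in n8 = 0.292.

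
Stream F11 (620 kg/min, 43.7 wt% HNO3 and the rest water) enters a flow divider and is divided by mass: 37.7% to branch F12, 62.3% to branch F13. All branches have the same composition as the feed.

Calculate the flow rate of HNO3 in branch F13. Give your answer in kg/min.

168.8 kg/min

Branch F13 total = 0.623×620 = 386.26 kg/min.
HNO3 in F13 = 0.437×386.26 = 168.8 kg/min.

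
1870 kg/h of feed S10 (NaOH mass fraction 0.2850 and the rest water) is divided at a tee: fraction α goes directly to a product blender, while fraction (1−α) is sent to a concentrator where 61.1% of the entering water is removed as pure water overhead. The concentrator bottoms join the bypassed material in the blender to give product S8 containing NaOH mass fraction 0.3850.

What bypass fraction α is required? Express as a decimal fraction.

0.405

All 1870×0.285 = 532.95 kg/h of NaOH reaches S8, so S8 = 532.95/0.385 = 1384.3 kg/h and vapour = 485.71 kg/h.
The evaporator receives (1−α)·1870 of feed at 0.715 water and removes 0.611 of that water:
0.611×0.715×(1−α)×1870 = 485.71
(1−α) = 485.71/816.94 = 0.5946;  α = 0.4054.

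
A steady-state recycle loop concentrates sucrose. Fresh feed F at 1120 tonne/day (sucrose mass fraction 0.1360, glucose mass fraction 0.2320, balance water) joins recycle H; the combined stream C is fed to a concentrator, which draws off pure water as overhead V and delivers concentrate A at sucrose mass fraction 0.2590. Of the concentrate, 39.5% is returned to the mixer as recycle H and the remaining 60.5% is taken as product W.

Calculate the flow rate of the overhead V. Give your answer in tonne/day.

Overall sucrose balance (none leaves overhead): sucrose in fresh feed = sucrose in product, i.e. 1120×0.136 = (1−0.395)·A·0.259.
A = 152.32/(0.259×0.605) = 972.08 tonne/day.
Recycle H = 0.395×972.08 = 383.97 tonne/day.
Combined feed C = 1120 + 383.97 = 1504 tonne/day.
Overhead V = C − A = 1504 − 972.08 = 531.89 tonne/day.

531.9 tonne/day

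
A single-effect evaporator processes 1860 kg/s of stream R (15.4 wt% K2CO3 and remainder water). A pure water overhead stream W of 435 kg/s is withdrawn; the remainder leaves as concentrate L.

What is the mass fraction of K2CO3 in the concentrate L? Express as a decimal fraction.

K2CO3 is not removed: 1860×0.154 = 286.44 kg/s of K2CO3 enters L.
Concentrate = 1860 − 435 = 1425 kg/s.
Mass fraction = 286.44/1425 = 0.201.

0.201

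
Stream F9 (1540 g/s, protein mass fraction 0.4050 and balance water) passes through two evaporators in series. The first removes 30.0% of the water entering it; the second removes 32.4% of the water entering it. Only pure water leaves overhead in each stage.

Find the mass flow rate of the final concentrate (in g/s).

1057 g/s

water in feed = 1540×0.595 = 916.3 g/s.
After stage 1: water left = (1−0.300)×916.3 = 641.41; stream total = 1265.1 g/s.
After stage 2: water left = (1−0.324)×641.41 = 433.59; final concentrate = 1057.3 g/s.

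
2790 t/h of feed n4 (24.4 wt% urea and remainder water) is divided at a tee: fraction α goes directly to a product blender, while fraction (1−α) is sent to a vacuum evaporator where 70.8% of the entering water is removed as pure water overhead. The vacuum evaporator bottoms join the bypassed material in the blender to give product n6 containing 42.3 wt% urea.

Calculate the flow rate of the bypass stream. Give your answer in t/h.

All 2790×0.244 = 680.76 t/h of urea reaches n6, so n6 = 680.76/0.423 = 1609.4 t/h and vapour = 1180.6 t/h.
The evaporator receives (1−α)·2790 of feed at 0.756 water and removes 0.708 of that water:
0.708×0.756×(1−α)×2790 = 1180.6
(1−α) = 1180.6/1493.3 = 0.7906;  α = 0.2094.
Bypass flow = 0.2094×2790 = 584.22 t/h.

584.2 t/h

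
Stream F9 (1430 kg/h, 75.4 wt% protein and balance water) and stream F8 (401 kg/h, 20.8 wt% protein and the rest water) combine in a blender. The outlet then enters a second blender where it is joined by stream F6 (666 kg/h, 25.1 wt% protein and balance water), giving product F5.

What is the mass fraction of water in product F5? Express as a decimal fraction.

Overall, product flow = 2497 kg/h.
water in = 1430×0.246 + 401×0.792 + 666×0.749 = 1168.2 kg/h.
water fraction in F5 = 0.468.

0.468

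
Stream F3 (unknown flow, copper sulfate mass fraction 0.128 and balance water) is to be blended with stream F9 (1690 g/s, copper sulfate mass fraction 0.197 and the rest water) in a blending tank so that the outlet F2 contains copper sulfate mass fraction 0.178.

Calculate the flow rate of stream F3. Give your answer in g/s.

642.2 g/s

Let F3 be the unknown flow. Total out = 1690 + F3.
copper sulfate balance: 332.93 + 0.128·F3 = 0.178·(1690 + F3)
(0.128 − 0.178)·F3 = 0.178×1690 − 332.93 = -32.11
F3 = -32.11 / -0.050 = 642.2 g/s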